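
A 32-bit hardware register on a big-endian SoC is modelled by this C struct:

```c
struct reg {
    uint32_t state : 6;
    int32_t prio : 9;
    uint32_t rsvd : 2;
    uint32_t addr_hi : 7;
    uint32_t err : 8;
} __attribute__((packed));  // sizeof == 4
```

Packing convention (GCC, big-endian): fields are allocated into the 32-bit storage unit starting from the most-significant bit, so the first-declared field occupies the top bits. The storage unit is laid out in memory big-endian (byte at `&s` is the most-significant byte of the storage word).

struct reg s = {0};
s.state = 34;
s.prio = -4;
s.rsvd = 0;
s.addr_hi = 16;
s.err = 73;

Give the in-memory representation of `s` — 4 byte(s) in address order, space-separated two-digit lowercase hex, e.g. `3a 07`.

state:6 = 34 → 0x22 << 26 → word 0x88000000
prio:9 = -4 → 0x1fc << 17 → word 0x8bf80000
rsvd:2 = 0 → 0x0 << 15 → word 0x8bf80000
addr_hi:7 = 16 → 0x10 << 8 → word 0x8bf81000
err:8 = 73 → 0x49 << 0 → word 0x8bf81049
word = 0x8bf81049 → big-endian bytes:
  [0]=0x8b  [1]=0xf8  [2]=0x10  [3]=0x49

8b f8 10 49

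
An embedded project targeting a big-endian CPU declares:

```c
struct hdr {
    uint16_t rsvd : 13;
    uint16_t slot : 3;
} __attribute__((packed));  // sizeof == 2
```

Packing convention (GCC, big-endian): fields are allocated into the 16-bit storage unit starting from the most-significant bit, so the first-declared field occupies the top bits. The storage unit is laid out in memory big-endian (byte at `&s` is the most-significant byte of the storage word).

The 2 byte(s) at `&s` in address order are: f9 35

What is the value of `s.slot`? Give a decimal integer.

5

[0]=0xf9 [1]=0x35 (big-endian) → word 0xf935
rsvd [3+:13] = (word>>3) & 0x1fff = 7974
slot [0+:3] = (word>>0) & 0x7 = 5  ←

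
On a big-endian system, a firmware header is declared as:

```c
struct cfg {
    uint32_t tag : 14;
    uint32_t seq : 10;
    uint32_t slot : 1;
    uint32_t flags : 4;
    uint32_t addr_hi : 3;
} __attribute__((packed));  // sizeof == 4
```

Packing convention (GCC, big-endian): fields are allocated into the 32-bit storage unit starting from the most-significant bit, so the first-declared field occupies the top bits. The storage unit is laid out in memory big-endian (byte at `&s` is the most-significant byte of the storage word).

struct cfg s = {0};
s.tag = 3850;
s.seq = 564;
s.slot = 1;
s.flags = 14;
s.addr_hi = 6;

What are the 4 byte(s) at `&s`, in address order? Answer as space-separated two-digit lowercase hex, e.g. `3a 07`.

tag:14 = 3850 → 0xf0a << 18 → word 0x3c280000
seq:10 = 564 → 0x234 << 8 → word 0x3c2a3400
slot:1 = 1 → 0x1 << 7 → word 0x3c2a3480
flags:4 = 14 → 0xe << 3 → word 0x3c2a34f0
addr_hi:3 = 6 → 0x6 << 0 → word 0x3c2a34f6
word = 0x3c2a34f6 → big-endian bytes:
  [0]=0x3c  [1]=0x2a  [2]=0x34  [3]=0xf6

3c 2a 34 f6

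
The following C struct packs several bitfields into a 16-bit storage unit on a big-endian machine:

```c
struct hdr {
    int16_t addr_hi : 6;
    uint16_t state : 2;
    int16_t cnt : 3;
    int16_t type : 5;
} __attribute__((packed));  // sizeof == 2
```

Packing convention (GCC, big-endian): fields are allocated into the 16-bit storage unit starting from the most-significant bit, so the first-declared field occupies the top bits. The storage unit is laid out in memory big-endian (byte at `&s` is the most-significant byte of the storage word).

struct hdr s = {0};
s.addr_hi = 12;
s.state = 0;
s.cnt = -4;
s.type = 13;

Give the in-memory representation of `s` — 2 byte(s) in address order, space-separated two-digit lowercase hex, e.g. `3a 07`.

[10+:6] addr_hi=12 & 0x3f = 0xc; word=0x3000
[8+:2] state=0 & 0x3 = 0x0; word=0x3000
[5+:3] cnt=-4 & 0x7 = 0x4; word=0x3080
[0+:5] type=13 & 0x1f = 0xd; word=0x308d
word = 0x308d → big-endian bytes:
  [0]=0x30  [1]=0x8d

30 8d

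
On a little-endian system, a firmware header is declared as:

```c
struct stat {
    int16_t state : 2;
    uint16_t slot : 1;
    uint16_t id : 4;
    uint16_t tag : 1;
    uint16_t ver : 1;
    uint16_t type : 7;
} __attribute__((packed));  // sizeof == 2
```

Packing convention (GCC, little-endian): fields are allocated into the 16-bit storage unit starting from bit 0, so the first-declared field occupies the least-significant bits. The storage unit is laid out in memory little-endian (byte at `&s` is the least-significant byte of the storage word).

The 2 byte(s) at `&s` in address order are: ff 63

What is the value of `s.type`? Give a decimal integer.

[0]=0xff [1]=0x63 (little-endian) → word 0x63ff
state:2 @ bit 0 → (0x63ff>>0)&0x3 = 0x3
slot:1 @ bit 2 → (0x63ff>>2)&0x1 = 0x1
id:4 @ bit 3 → (0x63ff>>3)&0xf = 0xf
tag:1 @ bit 7 → (0x63ff>>7)&0x1 = 0x1
ver:1 @ bit 8 → (0x63ff>>8)&0x1 = 0x1
type:7 @ bit 9 → (0x63ff>>9)&0x7f = 0x31  ←

49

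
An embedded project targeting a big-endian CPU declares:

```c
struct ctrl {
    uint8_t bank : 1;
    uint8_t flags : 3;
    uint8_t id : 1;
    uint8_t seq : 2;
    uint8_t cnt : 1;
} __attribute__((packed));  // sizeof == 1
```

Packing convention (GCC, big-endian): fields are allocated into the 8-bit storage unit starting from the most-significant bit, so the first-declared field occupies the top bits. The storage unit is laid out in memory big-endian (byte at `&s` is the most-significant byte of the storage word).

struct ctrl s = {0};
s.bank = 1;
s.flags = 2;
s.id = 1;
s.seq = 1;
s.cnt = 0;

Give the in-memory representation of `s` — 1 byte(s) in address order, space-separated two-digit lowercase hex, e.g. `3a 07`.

[7+:1] bank=1 & 0x1 = 0x1; word=0x80
[4+:3] flags=2 & 0x7 = 0x2; word=0xa0
[3+:1] id=1 & 0x1 = 0x1; word=0xa8
[1+:2] seq=1 & 0x3 = 0x1; word=0xaa
[0+:1] cnt=0 & 0x1 = 0x0; word=0xaa
word = 0xaa → big-endian bytes:
  [0]=0xaa

aa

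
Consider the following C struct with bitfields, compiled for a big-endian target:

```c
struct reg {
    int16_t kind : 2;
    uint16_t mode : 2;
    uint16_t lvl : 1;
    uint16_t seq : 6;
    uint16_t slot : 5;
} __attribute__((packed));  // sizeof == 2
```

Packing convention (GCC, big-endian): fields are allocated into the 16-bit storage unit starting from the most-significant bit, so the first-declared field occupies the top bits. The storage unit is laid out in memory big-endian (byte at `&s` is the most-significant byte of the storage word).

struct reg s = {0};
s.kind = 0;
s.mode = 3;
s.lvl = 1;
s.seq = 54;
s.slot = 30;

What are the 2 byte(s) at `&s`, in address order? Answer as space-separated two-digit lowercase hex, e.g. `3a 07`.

3e de

kind (2b) val=0 bits=0x0 at bit 14: 0x0000
mode (2b) val=3 bits=0x3 at bit 12: 0x3000
lvl (1b) val=1 bits=0x1 at bit 11: 0x3800
seq (6b) val=54 bits=0x36 at bit 5: 0x3ec0
slot (5b) val=30 bits=0x1e at bit 0: 0x3ede
word = 0x3ede → big-endian bytes:
  [0]=0x3e  [1]=0xde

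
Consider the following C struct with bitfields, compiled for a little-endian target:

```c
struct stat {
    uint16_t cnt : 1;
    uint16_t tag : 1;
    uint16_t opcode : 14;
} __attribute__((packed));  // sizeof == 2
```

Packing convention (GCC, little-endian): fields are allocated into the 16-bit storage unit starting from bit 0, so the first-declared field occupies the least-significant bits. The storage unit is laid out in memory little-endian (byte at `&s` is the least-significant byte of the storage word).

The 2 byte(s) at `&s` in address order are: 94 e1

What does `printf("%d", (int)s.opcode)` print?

14437

[0]=0x94 [1]=0xe1 (little-endian) → word 0xe194
cnt [0+:1] = (word>>0) & 0x1 = 0
tag [1+:1] = (word>>1) & 0x1 = 0
opcode [2+:14] = (word>>2) & 0x3fff = 14437  ←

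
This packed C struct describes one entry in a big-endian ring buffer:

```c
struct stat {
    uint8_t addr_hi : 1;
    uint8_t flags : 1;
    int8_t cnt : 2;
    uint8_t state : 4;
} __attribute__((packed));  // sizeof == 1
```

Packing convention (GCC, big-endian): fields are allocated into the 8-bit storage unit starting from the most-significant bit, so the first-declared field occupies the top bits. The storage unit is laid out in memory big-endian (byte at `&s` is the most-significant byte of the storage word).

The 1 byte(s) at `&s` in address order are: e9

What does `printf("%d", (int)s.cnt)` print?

[0]=0xe9 (big-endian) → word 0xe9
addr_hi:1 @ bit 7 → (0xe9>>7)&0x1 = 0x1
flags:1 @ bit 6 → (0xe9>>6)&0x1 = 0x1
cnt:2 @ bit 4 → (0xe9>>4)&0x3 = 0x2  ←
state:4 @ bit 0 → (0xe9>>0)&0xf = 0x9
cnt signed 2b, MSB=1: 2 - 4 = -2

-2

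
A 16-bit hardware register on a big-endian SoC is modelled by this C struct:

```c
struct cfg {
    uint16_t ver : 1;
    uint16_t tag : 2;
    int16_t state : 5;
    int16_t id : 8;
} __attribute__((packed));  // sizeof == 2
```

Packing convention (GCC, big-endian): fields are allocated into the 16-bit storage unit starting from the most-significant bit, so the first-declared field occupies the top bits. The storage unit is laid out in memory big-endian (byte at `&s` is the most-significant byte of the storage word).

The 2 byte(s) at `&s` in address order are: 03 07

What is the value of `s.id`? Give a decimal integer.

[0]=0x03 [1]=0x07 (big-endian) → word 0x0307
ver [15+:1] = (word>>15) & 0x1 = 0
tag [13+:2] = (word>>13) & 0x3 = 0
state [8+:5] = (word>>8) & 0x1f = 3
id [0+:8] = (word>>0) & 0xff = 7  ←
id signed 8b, MSB=0: value = 7

7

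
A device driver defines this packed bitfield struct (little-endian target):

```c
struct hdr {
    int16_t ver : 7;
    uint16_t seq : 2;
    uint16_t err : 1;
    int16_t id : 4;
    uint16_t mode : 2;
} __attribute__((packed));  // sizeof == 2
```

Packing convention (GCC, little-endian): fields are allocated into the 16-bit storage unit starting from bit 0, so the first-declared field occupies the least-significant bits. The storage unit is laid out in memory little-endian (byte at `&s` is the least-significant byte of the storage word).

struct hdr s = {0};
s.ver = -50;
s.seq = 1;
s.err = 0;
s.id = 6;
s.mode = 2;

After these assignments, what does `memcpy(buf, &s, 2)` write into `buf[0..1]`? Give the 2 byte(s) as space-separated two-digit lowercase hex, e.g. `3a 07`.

[0+:7] ver=-50 & 0x7f = 0x4e; word=0x004e
[7+:2] seq=1 & 0x3 = 0x1; word=0x00ce
[9+:1] err=0 & 0x1 = 0x0; word=0x00ce
[10+:4] id=6 & 0xf = 0x6; word=0x18ce
[14+:2] mode=2 & 0x3 = 0x2; word=0x98ce
word = 0x98ce → little-endian bytes:
  [0]=0xce  [1]=0x98

ce 98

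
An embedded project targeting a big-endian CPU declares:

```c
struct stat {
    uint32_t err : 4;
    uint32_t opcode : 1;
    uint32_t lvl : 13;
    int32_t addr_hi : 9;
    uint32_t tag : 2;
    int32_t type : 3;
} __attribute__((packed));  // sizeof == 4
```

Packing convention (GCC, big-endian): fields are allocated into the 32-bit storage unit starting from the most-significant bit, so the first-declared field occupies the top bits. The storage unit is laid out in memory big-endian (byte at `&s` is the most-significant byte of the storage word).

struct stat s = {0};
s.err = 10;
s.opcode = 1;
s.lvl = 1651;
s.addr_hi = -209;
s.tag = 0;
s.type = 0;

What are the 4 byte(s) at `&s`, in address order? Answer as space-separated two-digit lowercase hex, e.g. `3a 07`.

a9 9c e5 e0

err (4b) val=10 bits=0xa at bit 28: 0xa0000000
opcode (1b) val=1 bits=0x1 at bit 27: 0xa8000000
lvl (13b) val=1651 bits=0x673 at bit 14: 0xa99cc000
addr_hi (9b) val=-209 bits=0x12f at bit 5: 0xa99ce5e0
tag (2b) val=0 bits=0x0 at bit 3: 0xa99ce5e0
type (3b) val=0 bits=0x0 at bit 0: 0xa99ce5e0
word = 0xa99ce5e0 → big-endian bytes:
  [0]=0xa9  [1]=0x9c  [2]=0xe5  [3]=0xe0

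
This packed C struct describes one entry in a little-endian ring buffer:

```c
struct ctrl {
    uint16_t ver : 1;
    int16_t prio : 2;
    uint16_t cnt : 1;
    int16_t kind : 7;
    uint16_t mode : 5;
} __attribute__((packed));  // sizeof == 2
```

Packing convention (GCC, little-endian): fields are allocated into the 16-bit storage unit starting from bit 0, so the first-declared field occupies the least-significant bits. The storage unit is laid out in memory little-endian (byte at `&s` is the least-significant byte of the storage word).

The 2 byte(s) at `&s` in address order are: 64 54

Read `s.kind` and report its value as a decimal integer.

[0]=0x64 [1]=0x54 (little-endian) → word 0x5464
ver [0+:1] = (word>>0) & 0x1 = 0
prio [1+:2] = (word>>1) & 0x3 = 2
cnt [3+:1] = (word>>3) & 0x1 = 0
kind [4+:7] = (word>>4) & 0x7f = 70  ←
mode [11+:5] = (word>>11) & 0x1f = 10
kind signed 7b, MSB=1: 70 - 128 = -58

-58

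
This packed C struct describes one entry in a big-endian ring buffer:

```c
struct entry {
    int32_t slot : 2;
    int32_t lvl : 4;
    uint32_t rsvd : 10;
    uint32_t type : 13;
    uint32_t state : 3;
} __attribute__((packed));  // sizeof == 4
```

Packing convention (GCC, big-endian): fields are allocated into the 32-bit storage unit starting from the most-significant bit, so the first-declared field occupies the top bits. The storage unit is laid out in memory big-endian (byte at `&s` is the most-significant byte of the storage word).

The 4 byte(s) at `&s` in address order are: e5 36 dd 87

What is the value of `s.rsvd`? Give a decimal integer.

[0]=0xe5 [1]=0x36 [2]=0xdd [3]=0x87 (big-endian) → word 0xe536dd87
slot:2 @ bit 30 → (0xe536dd87>>30)&0x3 = 0x3
lvl:4 @ bit 26 → (0xe536dd87>>26)&0xf = 0x9
rsvd:10 @ bit 16 → (0xe536dd87>>16)&0x3ff = 0x136  ←
type:13 @ bit 3 → (0xe536dd87>>3)&0x1fff = 0x1bb0
state:3 @ bit 0 → (0xe536dd87>>0)&0x7 = 0x7

310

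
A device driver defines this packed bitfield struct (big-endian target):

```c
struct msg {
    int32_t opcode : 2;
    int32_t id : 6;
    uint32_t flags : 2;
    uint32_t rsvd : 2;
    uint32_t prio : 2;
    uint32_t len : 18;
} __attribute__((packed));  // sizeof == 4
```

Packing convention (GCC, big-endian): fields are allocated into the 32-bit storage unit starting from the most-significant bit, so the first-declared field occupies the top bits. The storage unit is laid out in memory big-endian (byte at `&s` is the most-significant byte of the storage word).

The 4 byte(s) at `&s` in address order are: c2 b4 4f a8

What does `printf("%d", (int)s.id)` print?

2

[0]=0xc2 [1]=0xb4 [2]=0x4f [3]=0xa8 (big-endian) → word 0xc2b44fa8
opcode [30+:2] = (word>>30) & 0x3 = 3
id [24+:6] = (word>>24) & 0x3f = 2  ←
flags [22+:2] = (word>>22) & 0x3 = 2
rsvd [20+:2] = (word>>20) & 0x3 = 3
prio [18+:2] = (word>>18) & 0x3 = 1
len [0+:18] = (word>>0) & 0x3ffff = 20392
id signed 6b, MSB=0: value = 2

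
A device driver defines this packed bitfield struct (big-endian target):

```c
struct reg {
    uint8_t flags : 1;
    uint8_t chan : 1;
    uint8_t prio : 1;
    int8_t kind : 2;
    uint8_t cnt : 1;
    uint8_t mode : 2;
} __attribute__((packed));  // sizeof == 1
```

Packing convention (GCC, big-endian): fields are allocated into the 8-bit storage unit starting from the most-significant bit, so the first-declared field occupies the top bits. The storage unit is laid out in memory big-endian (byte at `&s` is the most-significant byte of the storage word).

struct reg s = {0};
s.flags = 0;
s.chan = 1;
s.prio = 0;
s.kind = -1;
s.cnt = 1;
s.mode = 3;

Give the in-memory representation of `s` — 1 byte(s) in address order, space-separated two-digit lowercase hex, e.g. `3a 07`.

5f

flags:1 = 0 → 0x0 << 7 → word 0x00
chan:1 = 1 → 0x1 << 6 → word 0x40
prio:1 = 0 → 0x0 << 5 → word 0x40
kind:2 = -1 → 0x3 << 3 → word 0x58
cnt:1 = 1 → 0x1 << 2 → word 0x5c
mode:2 = 3 → 0x3 << 0 → word 0x5f
word = 0x5f → big-endian bytes:
  [0]=0x5f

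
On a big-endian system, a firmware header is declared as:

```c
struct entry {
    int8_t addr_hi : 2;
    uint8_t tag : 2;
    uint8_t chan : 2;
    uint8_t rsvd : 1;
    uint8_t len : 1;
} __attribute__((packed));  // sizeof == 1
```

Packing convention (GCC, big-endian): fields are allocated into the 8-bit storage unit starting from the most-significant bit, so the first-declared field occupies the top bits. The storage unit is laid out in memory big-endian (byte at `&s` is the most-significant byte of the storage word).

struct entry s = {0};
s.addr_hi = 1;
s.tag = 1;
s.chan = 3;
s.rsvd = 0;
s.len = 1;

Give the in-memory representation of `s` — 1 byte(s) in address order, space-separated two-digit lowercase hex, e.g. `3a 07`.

5d

addr_hi (2b) val=1 bits=0x1 at bit 6: 0x40
tag (2b) val=1 bits=0x1 at bit 4: 0x50
chan (2b) val=3 bits=0x3 at bit 2: 0x5c
rsvd (1b) val=0 bits=0x0 at bit 1: 0x5c
len (1b) val=1 bits=0x1 at bit 0: 0x5d
word = 0x5d → big-endian bytes:
  [0]=0x5d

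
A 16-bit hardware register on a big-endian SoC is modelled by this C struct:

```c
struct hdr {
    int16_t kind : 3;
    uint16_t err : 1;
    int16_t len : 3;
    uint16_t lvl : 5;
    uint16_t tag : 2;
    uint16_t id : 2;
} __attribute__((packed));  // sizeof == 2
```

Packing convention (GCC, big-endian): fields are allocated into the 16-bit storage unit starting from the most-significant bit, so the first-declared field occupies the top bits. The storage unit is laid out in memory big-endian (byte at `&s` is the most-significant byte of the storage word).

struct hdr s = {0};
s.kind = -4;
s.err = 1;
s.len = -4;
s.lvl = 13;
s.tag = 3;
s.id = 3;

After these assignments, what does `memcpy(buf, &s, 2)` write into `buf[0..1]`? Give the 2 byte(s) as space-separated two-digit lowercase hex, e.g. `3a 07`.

98 df

[13+:3] kind=-4 & 0x7 = 0x4; word=0x8000
[12+:1] err=1 & 0x1 = 0x1; word=0x9000
[9+:3] len=-4 & 0x7 = 0x4; word=0x9800
[4+:5] lvl=13 & 0x1f = 0xd; word=0x98d0
[2+:2] tag=3 & 0x3 = 0x3; word=0x98dc
[0+:2] id=3 & 0x3 = 0x3; word=0x98df
word = 0x98df → big-endian bytes:
  [0]=0x98  [1]=0xdf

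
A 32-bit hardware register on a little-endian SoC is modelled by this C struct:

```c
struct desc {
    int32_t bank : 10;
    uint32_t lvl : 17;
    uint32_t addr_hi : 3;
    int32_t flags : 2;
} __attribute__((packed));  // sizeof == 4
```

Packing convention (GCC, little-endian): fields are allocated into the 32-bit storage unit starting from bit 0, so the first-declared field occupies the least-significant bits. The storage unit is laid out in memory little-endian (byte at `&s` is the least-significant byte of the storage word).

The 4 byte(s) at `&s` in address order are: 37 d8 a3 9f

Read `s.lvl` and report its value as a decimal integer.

125174

[0]=0x37 [1]=0xd8 [2]=0xa3 [3]=0x9f (little-endian) → word 0x9fa3d837
bank [0+:10] = (word>>0) & 0x3ff = 55
lvl [10+:17] = (word>>10) & 0x1ffff = 125174  ←
addr_hi [27+:3] = (word>>27) & 0x7 = 3
flags [30+:2] = (word>>30) & 0x3 = 2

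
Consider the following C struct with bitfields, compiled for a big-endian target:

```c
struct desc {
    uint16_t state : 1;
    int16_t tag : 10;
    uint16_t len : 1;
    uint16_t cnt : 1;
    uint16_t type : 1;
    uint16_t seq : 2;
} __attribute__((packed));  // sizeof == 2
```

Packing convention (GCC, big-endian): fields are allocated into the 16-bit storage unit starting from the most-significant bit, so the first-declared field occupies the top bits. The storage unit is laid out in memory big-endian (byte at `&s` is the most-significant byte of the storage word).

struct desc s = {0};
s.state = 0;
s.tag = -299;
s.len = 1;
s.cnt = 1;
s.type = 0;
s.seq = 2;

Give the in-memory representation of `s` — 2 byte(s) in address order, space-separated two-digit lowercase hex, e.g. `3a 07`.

5a ba

[15+:1] state=0 & 0x1 = 0x0; word=0x0000
[5+:10] tag=-299 & 0x3ff = 0x2d5; word=0x5aa0
[4+:1] len=1 & 0x1 = 0x1; word=0x5ab0
[3+:1] cnt=1 & 0x1 = 0x1; word=0x5ab8
[2+:1] type=0 & 0x1 = 0x0; word=0x5ab8
[0+:2] seq=2 & 0x3 = 0x2; word=0x5aba
word = 0x5aba → big-endian bytes:
  [0]=0x5a  [1]=0xba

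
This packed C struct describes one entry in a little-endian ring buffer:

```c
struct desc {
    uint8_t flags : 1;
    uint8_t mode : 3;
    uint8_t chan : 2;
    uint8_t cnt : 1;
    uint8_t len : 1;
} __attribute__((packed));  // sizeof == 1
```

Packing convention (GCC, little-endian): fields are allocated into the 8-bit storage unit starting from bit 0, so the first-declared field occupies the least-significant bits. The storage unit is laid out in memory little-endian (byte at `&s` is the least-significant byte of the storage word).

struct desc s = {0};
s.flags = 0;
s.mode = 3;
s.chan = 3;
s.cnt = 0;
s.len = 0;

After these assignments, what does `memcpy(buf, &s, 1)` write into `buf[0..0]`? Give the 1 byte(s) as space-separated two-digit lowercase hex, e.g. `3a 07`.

36

[0+:1] flags=0 & 0x1 = 0x0; word=0x00
[1+:3] mode=3 & 0x7 = 0x3; word=0x06
[4+:2] chan=3 & 0x3 = 0x3; word=0x36
[6+:1] cnt=0 & 0x1 = 0x0; word=0x36
[7+:1] len=0 & 0x1 = 0x0; word=0x36
word = 0x36 → little-endian bytes:
  [0]=0x36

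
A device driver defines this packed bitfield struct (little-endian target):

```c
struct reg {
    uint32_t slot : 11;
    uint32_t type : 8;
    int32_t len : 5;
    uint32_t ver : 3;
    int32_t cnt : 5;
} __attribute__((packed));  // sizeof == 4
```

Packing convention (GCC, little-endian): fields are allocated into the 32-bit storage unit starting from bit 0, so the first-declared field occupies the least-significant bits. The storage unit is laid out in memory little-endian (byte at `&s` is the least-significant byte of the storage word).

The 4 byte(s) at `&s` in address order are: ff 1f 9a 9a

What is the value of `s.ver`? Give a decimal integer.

2

[0]=0xff [1]=0x1f [2]=0x9a [3]=0x9a (little-endian) → word 0x9a9a1fff
slot [0+:11] = (word>>0) & 0x7ff = 2047
type [11+:8] = (word>>11) & 0xff = 67
len [19+:5] = (word>>19) & 0x1f = 19
ver [24+:3] = (word>>24) & 0x7 = 2  ←
cnt [27+:5] = (word>>27) & 0x1f = 19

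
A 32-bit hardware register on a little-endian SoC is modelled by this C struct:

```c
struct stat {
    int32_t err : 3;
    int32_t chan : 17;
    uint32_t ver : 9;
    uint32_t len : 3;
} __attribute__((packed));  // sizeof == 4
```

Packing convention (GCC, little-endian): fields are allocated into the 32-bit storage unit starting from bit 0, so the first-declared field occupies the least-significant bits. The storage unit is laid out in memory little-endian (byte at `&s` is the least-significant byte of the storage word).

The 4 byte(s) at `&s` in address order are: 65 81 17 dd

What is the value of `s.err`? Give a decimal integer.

-3

[0]=0x65 [1]=0x81 [2]=0x17 [3]=0xdd (little-endian) → word 0xdd178165
err:3 @ bit 0 → (0xdd178165>>0)&0x7 = 0x5  ←
chan:17 @ bit 3 → (0xdd178165>>3)&0x1ffff = 0xf02c
ver:9 @ bit 20 → (0xdd178165>>20)&0x1ff = 0x1d1
len:3 @ bit 29 → (0xdd178165>>29)&0x7 = 0x6
err signed 3b, MSB=1: 5 - 8 = -3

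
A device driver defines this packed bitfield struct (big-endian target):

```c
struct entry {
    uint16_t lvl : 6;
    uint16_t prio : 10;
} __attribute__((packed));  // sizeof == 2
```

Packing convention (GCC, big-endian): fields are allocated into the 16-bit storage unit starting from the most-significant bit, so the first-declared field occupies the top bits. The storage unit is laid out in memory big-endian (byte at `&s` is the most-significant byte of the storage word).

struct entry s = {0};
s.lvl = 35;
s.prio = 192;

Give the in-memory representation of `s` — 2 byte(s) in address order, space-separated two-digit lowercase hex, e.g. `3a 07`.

lvl (6b) val=35 bits=0x23 at bit 10: 0x8c00
prio (10b) val=192 bits=0xc0 at bit 0: 0x8cc0
word = 0x8cc0 → big-endian bytes:
  [0]=0x8c  [1]=0xc0

8c c0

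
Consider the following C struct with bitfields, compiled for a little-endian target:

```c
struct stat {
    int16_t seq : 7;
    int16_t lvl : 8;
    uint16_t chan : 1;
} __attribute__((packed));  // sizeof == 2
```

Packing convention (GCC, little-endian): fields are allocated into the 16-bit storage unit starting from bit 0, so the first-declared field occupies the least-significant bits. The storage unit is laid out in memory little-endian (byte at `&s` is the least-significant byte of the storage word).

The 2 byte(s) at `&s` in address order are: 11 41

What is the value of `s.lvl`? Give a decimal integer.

-126

[0]=0x11 [1]=0x41 (little-endian) → word 0x4111
seq [0+:7] = (word>>0) & 0x7f = 17
lvl [7+:8] = (word>>7) & 0xff = 130  ←
chan [15+:1] = (word>>15) & 0x1 = 0
lvl signed 8b, MSB=1: 130 - 256 = -126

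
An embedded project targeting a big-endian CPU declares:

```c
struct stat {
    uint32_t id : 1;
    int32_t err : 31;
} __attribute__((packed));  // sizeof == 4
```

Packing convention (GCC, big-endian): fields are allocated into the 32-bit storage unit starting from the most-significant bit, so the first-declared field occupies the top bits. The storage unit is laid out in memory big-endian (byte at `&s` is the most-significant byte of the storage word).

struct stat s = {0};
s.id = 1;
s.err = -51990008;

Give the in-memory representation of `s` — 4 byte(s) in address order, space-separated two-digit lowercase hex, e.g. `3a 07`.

id (1b) val=1 bits=0x1 at bit 31: 0x80000000
err (31b) val=-51990008 bits=0x7ce6b208 at bit 0: 0xfce6b208
word = 0xfce6b208 → big-endian bytes:
  [0]=0xfc  [1]=0xe6  [2]=0xb2  [3]=0x08

fc e6 b2 08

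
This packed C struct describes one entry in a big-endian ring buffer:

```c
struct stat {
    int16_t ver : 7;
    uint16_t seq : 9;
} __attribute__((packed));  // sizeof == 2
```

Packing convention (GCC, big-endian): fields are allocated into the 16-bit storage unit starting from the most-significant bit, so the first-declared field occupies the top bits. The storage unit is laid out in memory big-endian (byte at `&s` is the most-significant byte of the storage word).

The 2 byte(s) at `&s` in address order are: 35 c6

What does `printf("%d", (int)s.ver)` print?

[0]=0x35 [1]=0xc6 (big-endian) → word 0x35c6
ver:7 @ bit 9 → (0x35c6>>9)&0x7f = 0x1a  ←
seq:9 @ bit 0 → (0x35c6>>0)&0x1ff = 0x1c6
ver signed 7b, MSB=0: value = 26

26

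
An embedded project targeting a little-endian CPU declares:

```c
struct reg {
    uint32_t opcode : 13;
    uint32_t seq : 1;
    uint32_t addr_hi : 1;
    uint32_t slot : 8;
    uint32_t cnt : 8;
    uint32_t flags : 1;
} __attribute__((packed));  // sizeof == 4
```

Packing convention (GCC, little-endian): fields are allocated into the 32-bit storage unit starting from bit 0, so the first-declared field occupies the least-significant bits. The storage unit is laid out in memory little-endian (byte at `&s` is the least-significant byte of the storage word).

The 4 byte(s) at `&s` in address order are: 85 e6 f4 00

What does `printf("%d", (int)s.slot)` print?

233

[0]=0x85 [1]=0xe6 [2]=0xf4 [3]=0x00 (little-endian) → word 0x00f4e685
opcode [0+:13] = (word>>0) & 0x1fff = 1669
seq [13+:1] = (word>>13) & 0x1 = 1
addr_hi [14+:1] = (word>>14) & 0x1 = 1
slot [15+:8] = (word>>15) & 0xff = 233  ←
cnt [23+:8] = (word>>23) & 0xff = 1
flags [31+:1] = (word>>31) & 0x1 = 0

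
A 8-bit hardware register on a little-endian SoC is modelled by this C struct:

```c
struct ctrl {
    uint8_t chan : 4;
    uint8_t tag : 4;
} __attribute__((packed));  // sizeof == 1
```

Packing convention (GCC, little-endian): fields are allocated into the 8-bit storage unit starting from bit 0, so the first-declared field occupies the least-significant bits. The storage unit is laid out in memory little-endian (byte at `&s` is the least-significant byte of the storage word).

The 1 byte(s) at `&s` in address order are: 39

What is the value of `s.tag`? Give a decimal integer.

[0]=0x39 (little-endian) → word 0x39
chan [0+:4] = (word>>0) & 0xf = 9
tag [4+:4] = (word>>4) & 0xf = 3  ←

3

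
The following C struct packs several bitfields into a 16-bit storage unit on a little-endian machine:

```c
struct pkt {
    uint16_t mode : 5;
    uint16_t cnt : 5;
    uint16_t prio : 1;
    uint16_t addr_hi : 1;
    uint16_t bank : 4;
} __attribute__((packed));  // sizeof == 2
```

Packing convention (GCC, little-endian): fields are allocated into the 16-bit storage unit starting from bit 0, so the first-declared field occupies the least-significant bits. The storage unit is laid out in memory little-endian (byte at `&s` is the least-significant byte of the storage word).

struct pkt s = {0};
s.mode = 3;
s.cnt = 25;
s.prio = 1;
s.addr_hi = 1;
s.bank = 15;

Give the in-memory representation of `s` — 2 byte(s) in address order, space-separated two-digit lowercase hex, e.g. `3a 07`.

mode (5b) val=3 bits=0x3 at bit 0: 0x0003
cnt (5b) val=25 bits=0x19 at bit 5: 0x0323
prio (1b) val=1 bits=0x1 at bit 10: 0x0723
addr_hi (1b) val=1 bits=0x1 at bit 11: 0x0f23
bank (4b) val=15 bits=0xf at bit 12: 0xff23
word = 0xff23 → little-endian bytes:
  [0]=0x23  [1]=0xff

23 ff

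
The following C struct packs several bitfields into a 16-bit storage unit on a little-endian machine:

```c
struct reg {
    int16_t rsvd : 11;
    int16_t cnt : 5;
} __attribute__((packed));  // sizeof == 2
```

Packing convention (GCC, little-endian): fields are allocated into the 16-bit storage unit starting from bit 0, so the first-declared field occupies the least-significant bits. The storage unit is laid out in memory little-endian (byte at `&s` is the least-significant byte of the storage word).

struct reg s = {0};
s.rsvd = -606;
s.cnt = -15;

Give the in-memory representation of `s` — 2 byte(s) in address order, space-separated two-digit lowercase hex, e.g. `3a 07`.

a2 8d

[0+:11] rsvd=-606 & 0x7ff = 0x5a2; word=0x05a2
[11+:5] cnt=-15 & 0x1f = 0x11; word=0x8da2
word = 0x8da2 → little-endian bytes:
  [0]=0xa2  [1]=0x8d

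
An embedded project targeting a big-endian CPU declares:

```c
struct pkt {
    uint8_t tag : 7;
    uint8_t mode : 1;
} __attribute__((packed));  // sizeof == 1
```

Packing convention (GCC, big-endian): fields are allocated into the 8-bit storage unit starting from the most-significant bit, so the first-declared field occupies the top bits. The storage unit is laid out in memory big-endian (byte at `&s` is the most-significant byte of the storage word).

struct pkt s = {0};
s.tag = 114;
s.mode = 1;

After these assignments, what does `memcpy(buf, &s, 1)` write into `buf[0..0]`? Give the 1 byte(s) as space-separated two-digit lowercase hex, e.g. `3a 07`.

tag (7b) val=114 bits=0x72 at bit 1: 0xe4
mode (1b) val=1 bits=0x1 at bit 0: 0xe5
word = 0xe5 → big-endian bytes:
  [0]=0xe5

e5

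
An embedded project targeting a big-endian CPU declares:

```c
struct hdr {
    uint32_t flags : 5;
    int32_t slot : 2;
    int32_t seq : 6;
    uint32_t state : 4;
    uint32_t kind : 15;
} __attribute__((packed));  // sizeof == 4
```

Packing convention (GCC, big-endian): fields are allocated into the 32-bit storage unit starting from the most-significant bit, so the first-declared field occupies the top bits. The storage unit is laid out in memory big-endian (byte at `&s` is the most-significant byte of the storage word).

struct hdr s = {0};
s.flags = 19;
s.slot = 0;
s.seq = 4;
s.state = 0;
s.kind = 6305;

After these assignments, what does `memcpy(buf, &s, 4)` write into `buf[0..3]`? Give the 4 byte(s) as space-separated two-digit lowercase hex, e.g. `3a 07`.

98 20 18 a1

flags:5 = 19 → 0x13 << 27 → word 0x98000000
slot:2 = 0 → 0x0 << 25 → word 0x98000000
seq:6 = 4 → 0x4 << 19 → word 0x98200000
state:4 = 0 → 0x0 << 15 → word 0x98200000
kind:15 = 6305 → 0x18a1 << 0 → word 0x982018a1
word = 0x982018a1 → big-endian bytes:
  [0]=0x98  [1]=0x20  [2]=0x18  [3]=0xa1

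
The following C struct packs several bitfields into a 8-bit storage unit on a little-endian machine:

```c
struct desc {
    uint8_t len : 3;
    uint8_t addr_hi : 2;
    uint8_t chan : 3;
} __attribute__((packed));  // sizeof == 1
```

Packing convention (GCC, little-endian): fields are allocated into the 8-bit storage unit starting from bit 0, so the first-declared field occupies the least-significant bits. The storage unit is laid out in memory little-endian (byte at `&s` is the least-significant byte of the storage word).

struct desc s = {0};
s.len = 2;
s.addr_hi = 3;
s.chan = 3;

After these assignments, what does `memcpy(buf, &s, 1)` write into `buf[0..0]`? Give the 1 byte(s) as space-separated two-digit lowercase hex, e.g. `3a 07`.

7a

len (3b) val=2 bits=0x2 at bit 0: 0x02
addr_hi (2b) val=3 bits=0x3 at bit 3: 0x1a
chan (3b) val=3 bits=0x3 at bit 5: 0x7a
word = 0x7a → little-endian bytes:
  [0]=0x7a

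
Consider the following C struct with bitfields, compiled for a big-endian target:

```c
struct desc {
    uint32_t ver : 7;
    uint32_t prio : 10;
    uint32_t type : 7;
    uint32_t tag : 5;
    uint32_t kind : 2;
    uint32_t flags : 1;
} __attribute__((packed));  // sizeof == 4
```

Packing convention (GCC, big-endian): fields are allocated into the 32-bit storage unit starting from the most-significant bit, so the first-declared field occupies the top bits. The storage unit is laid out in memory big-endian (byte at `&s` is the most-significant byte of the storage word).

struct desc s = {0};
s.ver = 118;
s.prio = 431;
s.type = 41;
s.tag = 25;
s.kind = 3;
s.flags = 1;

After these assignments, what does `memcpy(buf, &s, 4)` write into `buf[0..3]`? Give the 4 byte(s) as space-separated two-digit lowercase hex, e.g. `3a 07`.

ver (7b) val=118 bits=0x76 at bit 25: 0xec000000
prio (10b) val=431 bits=0x1af at bit 15: 0xecd78000
type (7b) val=41 bits=0x29 at bit 8: 0xecd7a900
tag (5b) val=25 bits=0x19 at bit 3: 0xecd7a9c8
kind (2b) val=3 bits=0x3 at bit 1: 0xecd7a9ce
flags (1b) val=1 bits=0x1 at bit 0: 0xecd7a9cf
word = 0xecd7a9cf → big-endian bytes:
  [0]=0xec  [1]=0xd7  [2]=0xa9  [3]=0xcf

ec d7 a9 cf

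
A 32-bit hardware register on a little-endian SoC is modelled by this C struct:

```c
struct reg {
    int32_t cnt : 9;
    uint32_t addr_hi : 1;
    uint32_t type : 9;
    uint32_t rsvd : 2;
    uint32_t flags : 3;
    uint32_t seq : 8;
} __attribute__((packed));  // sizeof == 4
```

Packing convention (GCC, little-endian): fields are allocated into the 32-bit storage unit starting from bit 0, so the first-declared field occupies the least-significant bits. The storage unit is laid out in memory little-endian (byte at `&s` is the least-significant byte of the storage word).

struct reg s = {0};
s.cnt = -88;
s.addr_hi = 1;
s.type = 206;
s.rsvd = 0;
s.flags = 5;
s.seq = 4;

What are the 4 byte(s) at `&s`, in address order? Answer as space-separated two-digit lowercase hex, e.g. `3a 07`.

cnt:9 = -88 → 0x1a8 << 0 → word 0x000001a8
addr_hi:1 = 1 → 0x1 << 9 → word 0x000003a8
type:9 = 206 → 0xce << 10 → word 0x00033ba8
rsvd:2 = 0 → 0x0 << 19 → word 0x00033ba8
flags:3 = 5 → 0x5 << 21 → word 0x00a33ba8
seq:8 = 4 → 0x4 << 24 → word 0x04a33ba8
word = 0x04a33ba8 → little-endian bytes:
  [0]=0xa8  [1]=0x3b  [2]=0xa3  [3]=0x04

a8 3b a3 04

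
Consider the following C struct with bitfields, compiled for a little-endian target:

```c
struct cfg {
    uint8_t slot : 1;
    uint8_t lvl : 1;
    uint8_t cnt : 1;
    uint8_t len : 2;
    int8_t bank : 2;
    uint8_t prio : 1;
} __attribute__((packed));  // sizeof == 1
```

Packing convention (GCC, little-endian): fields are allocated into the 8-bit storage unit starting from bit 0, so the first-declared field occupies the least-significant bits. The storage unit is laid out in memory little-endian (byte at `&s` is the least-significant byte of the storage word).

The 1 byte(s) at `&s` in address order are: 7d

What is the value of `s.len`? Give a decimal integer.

[0]=0x7d (little-endian) → word 0x7d
slot [0+:1] = (word>>0) & 0x1 = 1
lvl [1+:1] = (word>>1) & 0x1 = 0
cnt [2+:1] = (word>>2) & 0x1 = 1
len [3+:2] = (word>>3) & 0x3 = 3  ←
bank [5+:2] = (word>>5) & 0x3 = 3
prio [7+:1] = (word>>7) & 0x1 = 0

3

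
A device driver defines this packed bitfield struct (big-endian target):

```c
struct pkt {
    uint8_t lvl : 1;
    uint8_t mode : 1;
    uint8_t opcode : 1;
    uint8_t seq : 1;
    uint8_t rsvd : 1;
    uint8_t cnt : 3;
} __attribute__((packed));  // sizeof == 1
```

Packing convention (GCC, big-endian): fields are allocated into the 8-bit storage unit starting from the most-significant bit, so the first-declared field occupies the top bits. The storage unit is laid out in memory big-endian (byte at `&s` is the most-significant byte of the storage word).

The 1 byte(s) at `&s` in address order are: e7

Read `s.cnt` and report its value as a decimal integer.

7

[0]=0xe7 (big-endian) → word 0xe7
lvl [7+:1] = (word>>7) & 0x1 = 1
mode [6+:1] = (word>>6) & 0x1 = 1
opcode [5+:1] = (word>>5) & 0x1 = 1
seq [4+:1] = (word>>4) & 0x1 = 0
rsvd [3+:1] = (word>>3) & 0x1 = 0
cnt [0+:3] = (word>>0) & 0x7 = 7  ←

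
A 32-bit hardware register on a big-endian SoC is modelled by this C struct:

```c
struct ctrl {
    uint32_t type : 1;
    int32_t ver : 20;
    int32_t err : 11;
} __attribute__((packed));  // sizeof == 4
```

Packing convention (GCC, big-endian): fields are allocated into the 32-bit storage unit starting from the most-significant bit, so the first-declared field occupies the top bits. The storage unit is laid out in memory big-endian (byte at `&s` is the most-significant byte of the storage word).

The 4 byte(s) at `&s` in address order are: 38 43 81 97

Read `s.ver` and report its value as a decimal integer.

460912

[0]=0x38 [1]=0x43 [2]=0x81 [3]=0x97 (big-endian) → word 0x38438197
type [31+:1] = (word>>31) & 0x1 = 0
ver [11+:20] = (word>>11) & 0xfffff = 460912  ←
err [0+:11] = (word>>0) & 0x7ff = 407
ver signed 20b, MSB=0: value = 460912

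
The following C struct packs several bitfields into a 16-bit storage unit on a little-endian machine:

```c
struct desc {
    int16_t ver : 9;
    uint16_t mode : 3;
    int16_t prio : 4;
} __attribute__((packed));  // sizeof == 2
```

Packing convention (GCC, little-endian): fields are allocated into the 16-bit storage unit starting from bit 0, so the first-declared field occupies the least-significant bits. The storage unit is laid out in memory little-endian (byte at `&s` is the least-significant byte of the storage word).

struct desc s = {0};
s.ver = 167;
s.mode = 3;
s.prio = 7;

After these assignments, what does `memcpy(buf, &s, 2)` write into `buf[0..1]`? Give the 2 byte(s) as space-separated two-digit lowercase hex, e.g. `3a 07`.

ver (9b) val=167 bits=0xa7 at bit 0: 0x00a7
mode (3b) val=3 bits=0x3 at bit 9: 0x06a7
prio (4b) val=7 bits=0x7 at bit 12: 0x76a7
word = 0x76a7 → little-endian bytes:
  [0]=0xa7  [1]=0x76

a7 76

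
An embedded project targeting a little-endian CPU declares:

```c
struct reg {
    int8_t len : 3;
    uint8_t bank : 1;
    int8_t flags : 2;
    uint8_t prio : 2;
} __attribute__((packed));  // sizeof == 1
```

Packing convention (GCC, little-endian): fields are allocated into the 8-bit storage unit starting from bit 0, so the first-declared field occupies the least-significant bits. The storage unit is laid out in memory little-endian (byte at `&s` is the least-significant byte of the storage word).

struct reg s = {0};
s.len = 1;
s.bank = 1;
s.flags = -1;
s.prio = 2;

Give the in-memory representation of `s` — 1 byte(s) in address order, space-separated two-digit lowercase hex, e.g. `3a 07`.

len (3b) val=1 bits=0x1 at bit 0: 0x01
bank (1b) val=1 bits=0x1 at bit 3: 0x09
flags (2b) val=-1 bits=0x3 at bit 4: 0x39
prio (2b) val=2 bits=0x2 at bit 6: 0xb9
word = 0xb9 → little-endian bytes:
  [0]=0xb9

b9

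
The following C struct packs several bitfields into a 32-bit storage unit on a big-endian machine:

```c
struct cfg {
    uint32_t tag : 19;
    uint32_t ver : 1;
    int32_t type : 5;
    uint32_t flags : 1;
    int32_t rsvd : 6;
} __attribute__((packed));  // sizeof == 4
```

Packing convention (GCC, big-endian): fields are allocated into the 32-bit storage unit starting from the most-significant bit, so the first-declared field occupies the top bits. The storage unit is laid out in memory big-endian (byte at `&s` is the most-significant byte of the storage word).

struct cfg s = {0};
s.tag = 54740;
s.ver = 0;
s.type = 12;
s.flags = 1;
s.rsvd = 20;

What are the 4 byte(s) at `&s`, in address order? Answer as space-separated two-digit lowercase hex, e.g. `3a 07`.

1a ba 86 54

tag (19b) val=54740 bits=0xd5d4 at bit 13: 0x1aba8000
ver (1b) val=0 bits=0x0 at bit 12: 0x1aba8000
type (5b) val=12 bits=0xc at bit 7: 0x1aba8600
flags (1b) val=1 bits=0x1 at bit 6: 0x1aba8640
rsvd (6b) val=20 bits=0x14 at bit 0: 0x1aba8654
word = 0x1aba8654 → big-endian bytes:
  [0]=0x1a  [1]=0xba  [2]=0x86  [3]=0x54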